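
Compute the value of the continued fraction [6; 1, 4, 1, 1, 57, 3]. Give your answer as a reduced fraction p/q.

13023/1910

Build up convergents one term at a time:
a_0 = 6: 6/1
a_1 = 1: 7/1
a_2 = 4: 34/5
a_3 = 1: 41/6
a_4 = 1: 75/11
a_5 = 57: 4316/633
a_6 = 3: 13023/1910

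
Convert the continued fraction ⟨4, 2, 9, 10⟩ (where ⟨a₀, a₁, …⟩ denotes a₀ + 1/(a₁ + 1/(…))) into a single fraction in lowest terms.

859/192

a_0 = 4: 4/1
a_1 = 2: 9/2
a_2 = 9: 85/19
a_3 = 10: 859/192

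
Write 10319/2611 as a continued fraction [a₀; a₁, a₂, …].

Run the Euclidean algorithm, recording each quotient:
10319 = 3·2611 + 2486, so a_0 = 3
2611 = 1·2486 + 125, so a_1 = 1
2486 = 19·125 + 111, so a_2 = 19
125 = 1·111 + 14, so a_3 = 1
111 = 7·14 + 13, so a_4 = 7
14 = 1·13 + 1, so a_5 = 1
13 = 13·1 + 0, so a_6 = 13

[3; 1, 19, 1, 7, 1, 13]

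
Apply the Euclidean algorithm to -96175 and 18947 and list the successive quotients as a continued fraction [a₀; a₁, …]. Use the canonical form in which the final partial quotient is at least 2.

⌊-96175/18947⌋ = -6, remainder 17507
⌊18947/17507⌋ = 1, remainder 1440
⌊17507/1440⌋ = 12, remainder 227
⌊1440/227⌋ = 6, remainder 78
⌊227/78⌋ = 2, remainder 71
⌊78/71⌋ = 1, remainder 7
⌊71/7⌋ = 10, remainder 1
⌊7/1⌋ = 7, remainder 0

[-6; 1, 12, 6, 2, 1, 10, 7]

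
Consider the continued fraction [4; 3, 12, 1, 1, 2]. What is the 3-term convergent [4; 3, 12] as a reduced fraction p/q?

a_0 = 4: 4/1
a_1 = 3: 13/3
a_2 = 12: 160/37

160/37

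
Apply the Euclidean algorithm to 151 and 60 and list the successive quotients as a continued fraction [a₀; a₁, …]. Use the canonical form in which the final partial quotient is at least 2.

[2; 1, 1, 14, 2]

⌊151/60⌋ = 2, remainder 31
⌊60/31⌋ = 1, remainder 29
⌊31/29⌋ = 1, remainder 2
⌊29/2⌋ = 14, remainder 1
⌊2/1⌋ = 2, remainder 0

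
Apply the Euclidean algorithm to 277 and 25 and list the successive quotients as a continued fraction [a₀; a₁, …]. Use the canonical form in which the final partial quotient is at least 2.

277 = 11·25 + 2, so a_0 = 11
25 = 12·2 + 1, so a_1 = 12
2 = 2·1 + 0, so a_2 = 2

[11; 12, 2]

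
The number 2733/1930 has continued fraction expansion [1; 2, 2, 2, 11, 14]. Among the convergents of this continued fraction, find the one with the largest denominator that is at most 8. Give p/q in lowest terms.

a_0 = 1: 1/1  (≤ bound)
a_1 = 2: 3/2  (≤ bound)
a_2 = 2: 7/5  (≤ bound)
a_3 = 2: 17/12  (> 8, stop)

7/5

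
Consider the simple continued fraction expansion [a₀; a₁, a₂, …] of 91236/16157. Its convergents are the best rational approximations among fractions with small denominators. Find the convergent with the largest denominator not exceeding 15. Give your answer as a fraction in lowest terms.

a_0 = 5: 5/1  (≤ bound)
a_1 = 1: 6/1  (≤ bound)
a_2 = 1: 11/2  (≤ bound)
a_3 = 1: 17/3  (≤ bound)
a_4 = 4: 79/14  (≤ bound)
a_5 = 1: 96/17  (> 15, stop)

79/14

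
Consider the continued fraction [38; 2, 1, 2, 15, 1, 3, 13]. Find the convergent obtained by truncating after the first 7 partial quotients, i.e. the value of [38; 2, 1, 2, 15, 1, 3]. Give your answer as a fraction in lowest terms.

19801/516

Work from the innermost term outward:
Start with 3.
1 + 1/(3/1) = 1 + 1/3 = 4/3
15 + 1/(4/3) = 15 + 3/4 = 63/4
2 + 1/(63/4) = 2 + 4/63 = 130/63
1 + 1/(130/63) = 1 + 63/130 = 193/130
2 + 1/(193/130) = 2 + 130/193 = 516/193
38 + 1/(516/193) = 38 + 193/516 = 19801/516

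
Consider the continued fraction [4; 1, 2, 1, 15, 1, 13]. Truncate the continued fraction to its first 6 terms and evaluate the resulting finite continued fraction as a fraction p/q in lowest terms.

318/67

a_0 = 4: 4/1
a_1 = 1: 5/1
a_2 = 2: 14/3
a_3 = 1: 19/4
a_4 = 15: 299/63
a_5 = 1: 318/67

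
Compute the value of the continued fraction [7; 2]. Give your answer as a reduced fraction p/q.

Start with 2.
7 + 1/(2/1) = 7 + 1/2 = 15/2

15/2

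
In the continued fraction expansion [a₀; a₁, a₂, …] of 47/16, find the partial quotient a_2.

47 ÷ 16 → quotient 2, remainder 15
16 ÷ 15 → quotient 1, remainder 1
15 ÷ 1 → quotient 15, remainder 0

15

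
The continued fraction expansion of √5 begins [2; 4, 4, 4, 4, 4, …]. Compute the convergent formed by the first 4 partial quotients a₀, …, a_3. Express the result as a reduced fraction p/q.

a_0 = 2: 2/1
a_1 = 4: 9/4
a_2 = 4: 38/17
a_3 = 4: 161/72

161/72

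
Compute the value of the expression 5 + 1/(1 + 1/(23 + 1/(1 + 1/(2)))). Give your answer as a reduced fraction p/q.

441/74

a_0 = 5: 5/1
a_1 = 1: 6/1
a_2 = 23: 143/24
a_3 = 1: 149/25
a_4 = 2: 441/74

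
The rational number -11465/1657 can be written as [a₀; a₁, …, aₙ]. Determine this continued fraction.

Run the Euclidean algorithm, recording each quotient:
-11465 ÷ 1657 → quotient -7, remainder 134
1657 ÷ 134 → quotient 12, remainder 49
134 ÷ 49 → quotient 2, remainder 36
49 ÷ 36 → quotient 1, remainder 13
36 ÷ 13 → quotient 2, remainder 10
13 ÷ 10 → quotient 1, remainder 3
10 ÷ 3 → quotient 3, remainder 1
3 ÷ 1 → quotient 3, remainder 0

[-7; 12, 2, 1, 2, 1, 3, 3]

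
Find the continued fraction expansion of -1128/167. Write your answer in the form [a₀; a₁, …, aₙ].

[-7; 4, 13, 1, 2]

Run the Euclidean algorithm, recording each quotient:
-1128 ÷ 167 → quotient -7, remainder 41
167 ÷ 41 → quotient 4, remainder 3
41 ÷ 3 → quotient 13, remainder 2
3 ÷ 2 → quotient 1, remainder 1
2 ÷ 1 → quotient 2, remainder 0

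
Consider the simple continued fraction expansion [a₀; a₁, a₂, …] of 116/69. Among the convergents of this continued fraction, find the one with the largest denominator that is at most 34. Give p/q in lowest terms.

37/22

List convergents until the denominator exceeds the bound:
a_0 = 1: 1/1  (≤ bound)
a_1 = 1: 2/1  (≤ bound)
a_2 = 2: 5/3  (≤ bound)
a_3 = 7: 37/22  (≤ bound)
a_4 = 3: 116/69  (> 34, stop)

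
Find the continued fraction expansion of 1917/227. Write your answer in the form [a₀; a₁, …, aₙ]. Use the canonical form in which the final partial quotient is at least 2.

⌊1917/227⌋ = 8, remainder 101
⌊227/101⌋ = 2, remainder 25
⌊101/25⌋ = 4, remainder 1
⌊25/1⌋ = 25, remainder 0

[8; 2, 4, 25]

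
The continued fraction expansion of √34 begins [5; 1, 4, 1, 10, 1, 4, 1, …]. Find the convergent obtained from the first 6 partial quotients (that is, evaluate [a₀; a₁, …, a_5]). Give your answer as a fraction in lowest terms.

414/71

a_0 = 5: 5/1
a_1 = 1: 6/1
a_2 = 4: 29/5
a_3 = 1: 35/6
a_4 = 10: 379/65
a_5 = 1: 414/71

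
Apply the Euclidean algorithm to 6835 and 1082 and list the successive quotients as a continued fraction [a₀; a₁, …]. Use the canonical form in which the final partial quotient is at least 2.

[6; 3, 6, 2, 8, 3]

Apply division with remainder until the remainder is 0:
⌊6835/1082⌋ = 6, remainder 343
⌊1082/343⌋ = 3, remainder 53
⌊343/53⌋ = 6, remainder 25
⌊53/25⌋ = 2, remainder 3
⌊25/3⌋ = 8, remainder 1
⌊3/1⌋ = 3, remainder 0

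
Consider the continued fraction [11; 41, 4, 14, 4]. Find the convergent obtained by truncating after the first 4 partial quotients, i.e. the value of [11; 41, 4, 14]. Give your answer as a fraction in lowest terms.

a_0 = 11: 11/1
a_1 = 41: 452/41
a_2 = 4: 1819/165
a_3 = 14: 25918/2351

25918/2351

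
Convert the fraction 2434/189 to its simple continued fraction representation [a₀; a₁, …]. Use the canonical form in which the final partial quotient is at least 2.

[12; 1, 7, 4, 1, 1, 2]

Run the Euclidean algorithm, recording each quotient:
⌊2434/189⌋ = 12, remainder 166
⌊189/166⌋ = 1, remainder 23
⌊166/23⌋ = 7, remainder 5
⌊23/5⌋ = 4, remainder 3
⌊5/3⌋ = 1, remainder 2
⌊3/2⌋ = 1, remainder 1
⌊2/1⌋ = 2, remainder 0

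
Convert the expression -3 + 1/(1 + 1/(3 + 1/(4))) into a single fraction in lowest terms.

-38/17

Work from the innermost term outward:
Start with 4.
3 + 1/(4/1) = 3 + 1/4 = 13/4
1 + 1/(13/4) = 1 + 4/13 = 17/13
-3 + 1/(17/13) = -3 + 13/17 = -38/17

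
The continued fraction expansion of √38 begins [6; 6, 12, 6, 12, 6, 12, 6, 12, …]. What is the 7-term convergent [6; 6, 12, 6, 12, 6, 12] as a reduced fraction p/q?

2463306/399601

a_0 = 6: 6/1
a_1 = 6: 37/6
a_2 = 12: 450/73
a_3 = 6: 2737/444
a_4 = 12: 33294/5401
a_5 = 6: 202501/32850
a_6 = 12: 2463306/399601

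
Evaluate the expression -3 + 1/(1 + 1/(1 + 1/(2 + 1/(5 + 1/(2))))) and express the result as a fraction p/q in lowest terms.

-142/59

Start with 2.
5 + 1/(2/1) = 5 + 1/2 = 11/2
2 + 1/(11/2) = 2 + 2/11 = 24/11
1 + 1/(24/11) = 1 + 11/24 = 35/24
1 + 1/(35/24) = 1 + 24/35 = 59/35
-3 + 1/(59/35) = -3 + 35/59 = -142/59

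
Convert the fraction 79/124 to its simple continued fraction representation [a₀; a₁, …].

⌊79/124⌋ = 0, remainder 79
⌊124/79⌋ = 1, remainder 45
⌊79/45⌋ = 1, remainder 34
⌊45/34⌋ = 1, remainder 11
⌊34/11⌋ = 3, remainder 1
⌊11/1⌋ = 11, remainder 0

[0; 1, 1, 1, 3, 11]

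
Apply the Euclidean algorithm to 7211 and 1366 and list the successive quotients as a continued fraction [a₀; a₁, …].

[5; 3, 1, 1, 2, 2, 3, 9]

Apply division with remainder until the remainder is 0:
7211 ÷ 1366 → quotient 5, remainder 381
1366 ÷ 381 → quotient 3, remainder 223
381 ÷ 223 → quotient 1, remainder 158
223 ÷ 158 → quotient 1, remainder 65
158 ÷ 65 → quotient 2, remainder 28
65 ÷ 28 → quotient 2, remainder 9
28 ÷ 9 → quotient 3, remainder 1
9 ÷ 1 → quotient 9, remainder 0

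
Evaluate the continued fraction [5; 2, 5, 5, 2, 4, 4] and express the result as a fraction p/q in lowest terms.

12838/2353

a_0 = 5: 5/1
a_1 = 2: 11/2
a_2 = 5: 60/11
a_3 = 5: 311/57
a_4 = 2: 682/125
a_5 = 4: 3039/557
a_6 = 4: 12838/2353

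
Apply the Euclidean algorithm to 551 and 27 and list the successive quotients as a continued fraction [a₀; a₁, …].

[20; 2, 2, 5]

551 = 20·27 + 11, so a_0 = 20
27 = 2·11 + 5, so a_1 = 2
11 = 2·5 + 1, so a_2 = 2
5 = 5·1 + 0, so a_3 = 5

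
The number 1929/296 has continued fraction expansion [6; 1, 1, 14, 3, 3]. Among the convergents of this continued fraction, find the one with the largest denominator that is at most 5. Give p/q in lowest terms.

List convergents until the denominator exceeds the bound:
a_0 = 6: 6/1  (≤ bound)
a_1 = 1: 7/1  (≤ bound)
a_2 = 1: 13/2  (≤ bound)
a_3 = 14: 189/29  (> 5, stop)

13/2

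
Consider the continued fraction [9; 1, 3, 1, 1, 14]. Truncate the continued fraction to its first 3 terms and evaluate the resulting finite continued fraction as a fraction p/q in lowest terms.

39/4

Start with 3.
1 + 1/(3/1) = 1 + 1/3 = 4/3
9 + 1/(4/3) = 9 + 3/4 = 39/4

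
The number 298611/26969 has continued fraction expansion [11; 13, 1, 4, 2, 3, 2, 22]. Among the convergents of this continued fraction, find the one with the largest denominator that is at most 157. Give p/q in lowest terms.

1683/152

List convergents until the denominator exceeds the bound:
a_0 = 11: 11/1  (≤ bound)
a_1 = 13: 144/13  (≤ bound)
a_2 = 1: 155/14  (≤ bound)
a_3 = 4: 764/69  (≤ bound)
a_4 = 2: 1683/152  (≤ bound)
a_5 = 3: 5813/525  (> 157, stop)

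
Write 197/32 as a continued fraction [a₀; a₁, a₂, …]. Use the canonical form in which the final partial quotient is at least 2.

Apply division with remainder until the remainder is 0:
197 = 6·32 + 5, so a_0 = 6
32 = 6·5 + 2, so a_1 = 6
5 = 2·2 + 1, so a_2 = 2
2 = 2·1 + 0, so a_3 = 2

[6; 6, 2, 2]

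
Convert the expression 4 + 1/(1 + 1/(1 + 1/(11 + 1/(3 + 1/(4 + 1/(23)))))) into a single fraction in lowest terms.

32245/7132

Starting at the tail and folding back:
Start with 23.
4 + 1/(23/1) = 4 + 1/23 = 93/23
3 + 1/(93/23) = 3 + 23/93 = 302/93
11 + 1/(302/93) = 11 + 93/302 = 3415/302
1 + 1/(3415/302) = 1 + 302/3415 = 3717/3415
1 + 1/(3717/3415) = 1 + 3415/3717 = 7132/3717
4 + 1/(7132/3717) = 4 + 3717/7132 = 32245/7132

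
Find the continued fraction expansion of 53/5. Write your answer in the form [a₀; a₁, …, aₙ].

53 ÷ 5 → quotient 10, remainder 3
5 ÷ 3 → quotient 1, remainder 2
3 ÷ 2 → quotient 1, remainder 1
2 ÷ 1 → quotient 2, remainder 0

[10; 1, 1, 2]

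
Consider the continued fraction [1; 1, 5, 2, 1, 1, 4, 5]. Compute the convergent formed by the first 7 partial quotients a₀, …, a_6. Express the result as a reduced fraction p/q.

271/147

Collapse the nested fraction from the inside out:
Start with 4.
1 + 1/(4/1) = 1 + 1/4 = 5/4
1 + 1/(5/4) = 1 + 4/5 = 9/5
2 + 1/(9/5) = 2 + 5/9 = 23/9
5 + 1/(23/9) = 5 + 9/23 = 124/23
1 + 1/(124/23) = 1 + 23/124 = 147/124
1 + 1/(147/124) = 1 + 124/147 = 271/147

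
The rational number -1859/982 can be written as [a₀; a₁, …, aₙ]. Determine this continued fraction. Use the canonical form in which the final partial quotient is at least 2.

Run the Euclidean algorithm, recording each quotient:
-1859 = -2·982 + 105, so a_0 = -2
982 = 9·105 + 37, so a_1 = 9
105 = 2·37 + 31, so a_2 = 2
37 = 1·31 + 6, so a_3 = 1
31 = 5·6 + 1, so a_4 = 5
6 = 6·1 + 0, so a_5 = 6

[-2; 9, 2, 1, 5, 6]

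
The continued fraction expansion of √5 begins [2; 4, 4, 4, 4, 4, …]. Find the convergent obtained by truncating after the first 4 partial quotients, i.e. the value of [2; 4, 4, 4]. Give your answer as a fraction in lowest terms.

a_0 = 2: 2/1
a_1 = 4: 9/4
a_2 = 4: 38/17
a_3 = 4: 161/72

161/72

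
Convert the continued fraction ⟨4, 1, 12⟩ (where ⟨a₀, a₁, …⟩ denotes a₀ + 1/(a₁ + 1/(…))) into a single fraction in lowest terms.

Work from the innermost term outward:
Start with 12.
1 + 1/(12/1) = 1 + 1/12 = 13/12
4 + 1/(13/12) = 4 + 12/13 = 64/13

64/13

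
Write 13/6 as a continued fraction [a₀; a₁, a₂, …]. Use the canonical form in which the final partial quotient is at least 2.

Repeatedly divide and take the remainder:
13 = 2·6 + 1, so a_0 = 2
6 = 6·1 + 0, so a_1 = 6

[2; 6]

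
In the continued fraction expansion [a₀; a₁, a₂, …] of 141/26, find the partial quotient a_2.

2

141 = 5·26 + 11, so a_0 = 5
26 = 2·11 + 4, so a_1 = 2
11 = 2·4 + 3, so a_2 = 2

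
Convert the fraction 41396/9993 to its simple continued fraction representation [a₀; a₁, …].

41396 = 4·9993 + 1424, so a_0 = 4
9993 = 7·1424 + 25, so a_1 = 7
1424 = 56·25 + 24, so a_2 = 56
25 = 1·24 + 1, so a_3 = 1
24 = 24·1 + 0, so a_4 = 24

[4; 7, 56, 1, 24]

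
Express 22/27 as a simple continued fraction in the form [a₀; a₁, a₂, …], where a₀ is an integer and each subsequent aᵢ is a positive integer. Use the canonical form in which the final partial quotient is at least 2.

[0; 1, 4, 2, 2]

Run the Euclidean algorithm, recording each quotient:
⌊22/27⌋ = 0, remainder 22
⌊27/22⌋ = 1, remainder 5
⌊22/5⌋ = 4, remainder 2
⌊5/2⌋ = 2, remainder 1
⌊2/1⌋ = 2, remainder 0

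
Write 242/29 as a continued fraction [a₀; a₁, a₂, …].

[8; 2, 1, 9]

⌊242/29⌋ = 8, remainder 10
⌊29/10⌋ = 2, remainder 9
⌊10/9⌋ = 1, remainder 1
⌊9/1⌋ = 9, remainder 0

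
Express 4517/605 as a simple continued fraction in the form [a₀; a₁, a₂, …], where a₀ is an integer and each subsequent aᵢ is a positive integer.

[7; 2, 6, 1, 7, 5]

4517 ÷ 605 → quotient 7, remainder 282
605 ÷ 282 → quotient 2, remainder 41
282 ÷ 41 → quotient 6, remainder 36
41 ÷ 36 → quotient 1, remainder 5
36 ÷ 5 → quotient 7, remainder 1
5 ÷ 1 → quotient 5, remainder 0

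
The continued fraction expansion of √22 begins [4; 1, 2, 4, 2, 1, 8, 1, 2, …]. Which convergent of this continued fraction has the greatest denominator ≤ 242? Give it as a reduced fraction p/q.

List convergents until the denominator exceeds the bound:
a_0 = 4: 4/1  (≤ bound)
a_1 = 1: 5/1  (≤ bound)
a_2 = 2: 14/3  (≤ bound)
a_3 = 4: 61/13  (≤ bound)
a_4 = 2: 136/29  (≤ bound)
a_5 = 1: 197/42  (≤ bound)
a_6 = 8: 1712/365  (> 242, stop)

197/42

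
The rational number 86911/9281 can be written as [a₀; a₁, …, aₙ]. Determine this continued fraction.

[9; 2, 1, 2, 1, 10, 11, 7]

Repeatedly divide and take the remainder:
⌊86911/9281⌋ = 9, remainder 3382
⌊9281/3382⌋ = 2, remainder 2517
⌊3382/2517⌋ = 1, remainder 865
⌊2517/865⌋ = 2, remainder 787
⌊865/787⌋ = 1, remainder 78
⌊787/78⌋ = 10, remainder 7
⌊78/7⌋ = 11, remainder 1
⌊7/1⌋ = 7, remainder 0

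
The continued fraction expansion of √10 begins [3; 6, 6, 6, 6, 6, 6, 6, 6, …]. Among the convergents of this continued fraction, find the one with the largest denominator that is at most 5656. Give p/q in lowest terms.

a_0 = 3: 3/1  (≤ bound)
a_1 = 6: 19/6  (≤ bound)
a_2 = 6: 117/37  (≤ bound)
a_3 = 6: 721/228  (≤ bound)
a_4 = 6: 4443/1405  (≤ bound)
a_5 = 6: 27379/8658  (> 5656, stop)

4443/1405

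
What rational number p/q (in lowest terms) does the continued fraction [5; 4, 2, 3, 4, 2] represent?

a_0 = 5: 5/1
a_1 = 4: 21/4
a_2 = 2: 47/9
a_3 = 3: 162/31
a_4 = 4: 695/133
a_5 = 2: 1552/297

1552/297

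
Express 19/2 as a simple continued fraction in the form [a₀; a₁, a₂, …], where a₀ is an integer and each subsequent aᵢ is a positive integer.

[9; 2]

19 = 9·2 + 1, so a_0 = 9
2 = 2·1 + 0, so a_1 = 2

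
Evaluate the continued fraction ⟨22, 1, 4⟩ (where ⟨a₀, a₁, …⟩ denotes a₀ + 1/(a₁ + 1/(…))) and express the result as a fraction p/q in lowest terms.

Use the convergent recurrence hₖ = aₖ·hₖ₋₁ + hₖ₋₂ (and likewise for the denominators kₖ):
a_0 = 22: 22/1
a_1 = 1: 23/1
a_2 = 4: 114/5

114/5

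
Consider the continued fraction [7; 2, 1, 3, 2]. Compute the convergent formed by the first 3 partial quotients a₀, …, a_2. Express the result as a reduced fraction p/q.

22/3

Start with 1.
2 + 1/(1/1) = 2 + 1/1 = 3/1
7 + 1/(3/1) = 7 + 1/3 = 22/3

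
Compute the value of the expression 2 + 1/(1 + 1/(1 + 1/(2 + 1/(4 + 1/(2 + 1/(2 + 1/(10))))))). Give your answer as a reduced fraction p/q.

Starting at the tail and folding back:
Start with 10.
2 + 1/(10/1) = 2 + 1/10 = 21/10
2 + 1/(21/10) = 2 + 10/21 = 52/21
4 + 1/(52/21) = 4 + 21/52 = 229/52
2 + 1/(229/52) = 2 + 52/229 = 510/229
1 + 1/(510/229) = 1 + 229/510 = 739/510
1 + 1/(739/510) = 1 + 510/739 = 1249/739
2 + 1/(1249/739) = 2 + 739/1249 = 3237/1249

3237/1249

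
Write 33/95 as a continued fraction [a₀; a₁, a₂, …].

33 = 0·95 + 33, so a_0 = 0
95 = 2·33 + 29, so a_1 = 2
33 = 1·29 + 4, so a_2 = 1
29 = 7·4 + 1, so a_3 = 7
4 = 4·1 + 0, so a_4 = 4

[0; 2, 1, 7, 4]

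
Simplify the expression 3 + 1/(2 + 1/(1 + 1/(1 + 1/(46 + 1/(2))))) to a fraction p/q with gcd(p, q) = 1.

Build up convergents one term at a time:
a_0 = 3: 3/1
a_1 = 2: 7/2
a_2 = 1: 10/3
a_3 = 1: 17/5
a_4 = 46: 792/233
a_5 = 2: 1601/471

1601/471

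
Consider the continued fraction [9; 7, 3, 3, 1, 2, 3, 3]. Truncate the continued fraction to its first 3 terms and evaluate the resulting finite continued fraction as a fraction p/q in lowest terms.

Build up convergents one term at a time:
a_0 = 9: 9/1
a_1 = 7: 64/7
a_2 = 3: 201/22

201/22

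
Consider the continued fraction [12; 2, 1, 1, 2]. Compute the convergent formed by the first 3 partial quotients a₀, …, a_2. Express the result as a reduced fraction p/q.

37/3

Start with 1.
2 + 1/(1/1) = 2 + 1/1 = 3/1
12 + 1/(3/1) = 12 + 1/3 = 37/3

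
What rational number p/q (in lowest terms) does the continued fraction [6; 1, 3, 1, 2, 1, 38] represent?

Build up convergents one term at a time:
a_0 = 6: 6/1
a_1 = 1: 7/1
a_2 = 3: 27/4
a_3 = 1: 34/5
a_4 = 2: 95/14
a_5 = 1: 129/19
a_6 = 38: 4997/736

4997/736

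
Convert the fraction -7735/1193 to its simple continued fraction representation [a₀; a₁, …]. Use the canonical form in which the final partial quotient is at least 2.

⌊-7735/1193⌋ = -7, remainder 616
⌊1193/616⌋ = 1, remainder 577
⌊616/577⌋ = 1, remainder 39
⌊577/39⌋ = 14, remainder 31
⌊39/31⌋ = 1, remainder 8
⌊31/8⌋ = 3, remainder 7
⌊8/7⌋ = 1, remainder 1
⌊7/1⌋ = 7, remainder 0

[-7; 1, 1, 14, 1, 3, 1, 7]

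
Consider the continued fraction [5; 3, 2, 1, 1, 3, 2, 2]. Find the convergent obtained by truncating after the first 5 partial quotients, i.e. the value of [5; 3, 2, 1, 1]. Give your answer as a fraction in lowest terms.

a_0 = 5: 5/1
a_1 = 3: 16/3
a_2 = 2: 37/7
a_3 = 1: 53/10
a_4 = 1: 90/17

90/17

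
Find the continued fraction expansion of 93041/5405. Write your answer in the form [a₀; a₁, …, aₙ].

[17; 4, 1, 2, 12, 10, 3]

Run the Euclidean algorithm, recording each quotient:
⌊93041/5405⌋ = 17, remainder 1156
⌊5405/1156⌋ = 4, remainder 781
⌊1156/781⌋ = 1, remainder 375
⌊781/375⌋ = 2, remainder 31
⌊375/31⌋ = 12, remainder 3
⌊31/3⌋ = 10, remainder 1
⌊3/1⌋ = 3, remainder 0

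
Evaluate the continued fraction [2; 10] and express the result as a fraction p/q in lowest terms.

Start with 10.
2 + 1/(10/1) = 2 + 1/10 = 21/10

21/10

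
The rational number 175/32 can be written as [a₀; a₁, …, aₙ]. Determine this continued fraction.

[5; 2, 7, 2]

⌊175/32⌋ = 5, remainder 15
⌊32/15⌋ = 2, remainder 2
⌊15/2⌋ = 7, remainder 1
⌊2/1⌋ = 2, remainder 0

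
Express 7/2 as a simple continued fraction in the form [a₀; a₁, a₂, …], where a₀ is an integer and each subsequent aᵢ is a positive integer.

Apply division with remainder until the remainder is 0:
⌊7/2⌋ = 3, remainder 1
⌊2/1⌋ = 2, remainder 0

[3; 2]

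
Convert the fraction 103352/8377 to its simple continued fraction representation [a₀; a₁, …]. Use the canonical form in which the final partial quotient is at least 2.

[12; 2, 1, 25, 2, 3, 15]

103352 ÷ 8377 → quotient 12, remainder 2828
8377 ÷ 2828 → quotient 2, remainder 2721
2828 ÷ 2721 → quotient 1, remainder 107
2721 ÷ 107 → quotient 25, remainder 46
107 ÷ 46 → quotient 2, remainder 15
46 ÷ 15 → quotient 3, remainder 1
15 ÷ 1 → quotient 15, remainder 0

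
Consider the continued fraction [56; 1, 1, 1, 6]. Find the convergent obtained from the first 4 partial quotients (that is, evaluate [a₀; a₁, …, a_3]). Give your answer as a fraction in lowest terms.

170/3

Start with 1.
1 + 1/(1/1) = 1 + 1/1 = 2/1
1 + 1/(2/1) = 1 + 1/2 = 3/2
56 + 1/(3/2) = 56 + 2/3 = 170/3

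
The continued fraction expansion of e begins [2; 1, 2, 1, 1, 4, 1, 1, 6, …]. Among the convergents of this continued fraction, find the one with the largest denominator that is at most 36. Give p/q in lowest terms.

List convergents until the denominator exceeds the bound:
a_0 = 2: 2/1  (≤ bound)
a_1 = 1: 3/1  (≤ bound)
a_2 = 2: 8/3  (≤ bound)
a_3 = 1: 11/4  (≤ bound)
a_4 = 1: 19/7  (≤ bound)
a_5 = 4: 87/32  (≤ bound)
a_6 = 1: 106/39  (> 36, stop)

87/32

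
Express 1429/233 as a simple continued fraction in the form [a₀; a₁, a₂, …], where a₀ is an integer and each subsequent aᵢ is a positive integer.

[6; 7, 1, 1, 15]

⌊1429/233⌋ = 6, remainder 31
⌊233/31⌋ = 7, remainder 16
⌊31/16⌋ = 1, remainder 15
⌊16/15⌋ = 1, remainder 1
⌊15/1⌋ = 15, remainder 0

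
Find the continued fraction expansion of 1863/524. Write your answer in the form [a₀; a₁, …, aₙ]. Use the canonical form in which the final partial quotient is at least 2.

1863 = 3·524 + 291, so a_0 = 3
524 = 1·291 + 233, so a_1 = 1
291 = 1·233 + 58, so a_2 = 1
233 = 4·58 + 1, so a_3 = 4
58 = 58·1 + 0, so a_4 = 58

[3; 1, 1, 4, 58]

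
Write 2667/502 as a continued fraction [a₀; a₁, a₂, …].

[5; 3, 5, 15, 2]

Apply division with remainder until the remainder is 0:
⌊2667/502⌋ = 5, remainder 157
⌊502/157⌋ = 3, remainder 31
⌊157/31⌋ = 5, remainder 2
⌊31/2⌋ = 15, remainder 1
⌊2/1⌋ = 2, remainder 0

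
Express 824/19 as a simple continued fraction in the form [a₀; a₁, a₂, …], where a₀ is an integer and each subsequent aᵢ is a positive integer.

[43; 2, 1, 2, 2]

⌊824/19⌋ = 43, remainder 7
⌊19/7⌋ = 2, remainder 5
⌊7/5⌋ = 1, remainder 2
⌊5/2⌋ = 2, remainder 1
⌊2/1⌋ = 2, remainder 0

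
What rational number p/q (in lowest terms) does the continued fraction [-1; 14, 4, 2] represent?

Start with 2.
4 + 1/(2/1) = 4 + 1/2 = 9/2
14 + 1/(9/2) = 14 + 2/9 = 128/9
-1 + 1/(128/9) = -1 + 9/128 = -119/128

-119/128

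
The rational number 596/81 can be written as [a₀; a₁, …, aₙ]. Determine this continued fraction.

[7; 2, 1, 3, 1, 5]

Repeatedly divide and take the remainder:
⌊596/81⌋ = 7, remainder 29
⌊81/29⌋ = 2, remainder 23
⌊29/23⌋ = 1, remainder 6
⌊23/6⌋ = 3, remainder 5
⌊6/5⌋ = 1, remainder 1
⌊5/1⌋ = 5, remainder 0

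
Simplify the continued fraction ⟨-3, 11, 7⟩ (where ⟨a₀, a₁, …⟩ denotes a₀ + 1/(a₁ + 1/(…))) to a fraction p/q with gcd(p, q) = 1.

-227/78

a_0 = -3: -3/1
a_1 = 11: -32/11
a_2 = 7: -227/78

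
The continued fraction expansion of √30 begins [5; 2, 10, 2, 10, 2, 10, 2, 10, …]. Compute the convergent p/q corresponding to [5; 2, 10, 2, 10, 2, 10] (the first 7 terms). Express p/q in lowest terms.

55435/10121

Start with 10.
2 + 1/(10/1) = 2 + 1/10 = 21/10
10 + 1/(21/10) = 10 + 10/21 = 220/21
2 + 1/(220/21) = 2 + 21/220 = 461/220
10 + 1/(461/220) = 10 + 220/461 = 4830/461
2 + 1/(4830/461) = 2 + 461/4830 = 10121/4830
5 + 1/(10121/4830) = 5 + 4830/10121 = 55435/10121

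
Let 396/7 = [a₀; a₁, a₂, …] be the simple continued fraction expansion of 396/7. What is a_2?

⌊396/7⌋ = 56, remainder 4
⌊7/4⌋ = 1, remainder 3
⌊4/3⌋ = 1, remainder 1

1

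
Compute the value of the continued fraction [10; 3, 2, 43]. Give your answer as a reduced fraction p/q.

Start with 43.
2 + 1/(43/1) = 2 + 1/43 = 87/43
3 + 1/(87/43) = 3 + 43/87 = 304/87
10 + 1/(304/87) = 10 + 87/304 = 3127/304

3127/304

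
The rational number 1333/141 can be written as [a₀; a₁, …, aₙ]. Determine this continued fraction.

Repeatedly divide and take the remainder:
1333 ÷ 141 → quotient 9, remainder 64
141 ÷ 64 → quotient 2, remainder 13
64 ÷ 13 → quotient 4, remainder 12
13 ÷ 12 → quotient 1, remainder 1
12 ÷ 1 → quotient 12, remainder 0

[9; 2, 4, 1, 12]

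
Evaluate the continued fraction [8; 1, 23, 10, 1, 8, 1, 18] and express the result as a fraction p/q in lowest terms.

a_0 = 8: 8/1
a_1 = 1: 9/1
a_2 = 23: 215/24
a_3 = 10: 2159/241
a_4 = 1: 2374/265
a_5 = 8: 21151/2361
a_6 = 1: 23525/2626
a_7 = 18: 444601/49629

444601/49629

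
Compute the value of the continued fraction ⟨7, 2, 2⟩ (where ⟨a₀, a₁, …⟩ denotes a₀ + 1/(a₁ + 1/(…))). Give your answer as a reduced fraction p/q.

37/5

Use the convergent recurrence hₖ = aₖ·hₖ₋₁ + hₖ₋₂ (and likewise for the denominators kₖ):
a_0 = 7: 7/1
a_1 = 2: 15/2
a_2 = 2: 37/5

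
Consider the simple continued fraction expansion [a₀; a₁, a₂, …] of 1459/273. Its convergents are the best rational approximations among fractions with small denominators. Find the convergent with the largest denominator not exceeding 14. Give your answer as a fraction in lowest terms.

16/3

a_0 = 5: 5/1  (≤ bound)
a_1 = 2: 11/2  (≤ bound)
a_2 = 1: 16/3  (≤ bound)
a_3 = 9: 155/29  (> 14, stop)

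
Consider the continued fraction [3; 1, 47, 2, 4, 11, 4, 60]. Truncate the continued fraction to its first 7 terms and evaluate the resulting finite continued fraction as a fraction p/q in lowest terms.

Start with 4.
11 + 1/(4/1) = 11 + 1/4 = 45/4
4 + 1/(45/4) = 4 + 4/45 = 184/45
2 + 1/(184/45) = 2 + 45/184 = 413/184
47 + 1/(413/184) = 47 + 184/413 = 19595/413
1 + 1/(19595/413) = 1 + 413/19595 = 20008/19595
3 + 1/(20008/19595) = 3 + 19595/20008 = 79619/20008

79619/20008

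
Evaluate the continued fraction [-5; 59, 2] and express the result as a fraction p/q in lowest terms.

a_0 = -5: -5/1
a_1 = 59: -294/59
a_2 = 2: -593/119

-593/119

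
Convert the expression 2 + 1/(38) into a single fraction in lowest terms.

77/38

Start with 38.
2 + 1/(38/1) = 2 + 1/38 = 77/38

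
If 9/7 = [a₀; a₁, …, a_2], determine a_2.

2

9 = 1·7 + 2, so a_0 = 1
7 = 3·2 + 1, so a_1 = 3
2 = 2·1 + 0, so a_2 = 2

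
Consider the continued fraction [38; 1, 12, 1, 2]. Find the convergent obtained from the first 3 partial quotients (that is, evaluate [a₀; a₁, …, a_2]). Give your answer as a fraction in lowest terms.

Start with 12.
1 + 1/(12/1) = 1 + 1/12 = 13/12
38 + 1/(13/12) = 38 + 12/13 = 506/13

506/13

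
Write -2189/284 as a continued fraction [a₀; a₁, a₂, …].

Run the Euclidean algorithm, recording each quotient:
⌊-2189/284⌋ = -8, remainder 83
⌊284/83⌋ = 3, remainder 35
⌊83/35⌋ = 2, remainder 13
⌊35/13⌋ = 2, remainder 9
⌊13/9⌋ = 1, remainder 4
⌊9/4⌋ = 2, remainder 1
⌊4/1⌋ = 4, remainder 0

[-8; 3, 2, 2, 1, 2, 4]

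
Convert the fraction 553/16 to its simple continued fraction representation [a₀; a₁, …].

[34; 1, 1, 3, 2]

⌊553/16⌋ = 34, remainder 9
⌊16/9⌋ = 1, remainder 7
⌊9/7⌋ = 1, remainder 2
⌊7/2⌋ = 3, remainder 1
⌊2/1⌋ = 2, remainder 0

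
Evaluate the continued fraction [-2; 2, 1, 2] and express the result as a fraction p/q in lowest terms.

-13/8

a_0 = -2: -2/1
a_1 = 2: -3/2
a_2 = 1: -5/3
a_3 = 2: -13/8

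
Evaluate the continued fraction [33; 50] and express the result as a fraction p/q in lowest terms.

Start with 50.
33 + 1/(50/1) = 33 + 1/50 = 1651/50

1651/50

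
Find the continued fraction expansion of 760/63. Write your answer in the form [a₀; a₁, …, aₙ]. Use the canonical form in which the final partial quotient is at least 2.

[12; 15, 1, 3]

760 ÷ 63 → quotient 12, remainder 4
63 ÷ 4 → quotient 15, remainder 3
4 ÷ 3 → quotient 1, remainder 1
3 ÷ 1 → quotient 3, remainder 0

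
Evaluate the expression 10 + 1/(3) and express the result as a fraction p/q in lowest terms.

Work from the innermost term outward:
Start with 3.
10 + 1/(3/1) = 10 + 1/3 = 31/3

31/3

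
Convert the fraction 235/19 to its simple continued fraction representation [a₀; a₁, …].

[12; 2, 1, 2, 2]

235 ÷ 19 → quotient 12, remainder 7
19 ÷ 7 → quotient 2, remainder 5
7 ÷ 5 → quotient 1, remainder 2
5 ÷ 2 → quotient 2, remainder 1
2 ÷ 1 → quotient 2, remainder 0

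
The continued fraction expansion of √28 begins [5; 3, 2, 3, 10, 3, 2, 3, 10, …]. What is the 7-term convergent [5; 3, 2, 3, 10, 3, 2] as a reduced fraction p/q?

Start with 2.
3 + 1/(2/1) = 3 + 1/2 = 7/2
10 + 1/(7/2) = 10 + 2/7 = 72/7
3 + 1/(72/7) = 3 + 7/72 = 223/72
2 + 1/(223/72) = 2 + 72/223 = 518/223
3 + 1/(518/223) = 3 + 223/518 = 1777/518
5 + 1/(1777/518) = 5 + 518/1777 = 9403/1777

9403/1777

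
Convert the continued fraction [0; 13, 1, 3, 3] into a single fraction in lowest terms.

13/179

a_0 = 0: 0/1
a_1 = 13: 1/13
a_2 = 1: 1/14
a_3 = 3: 4/55
a_4 = 3: 13/179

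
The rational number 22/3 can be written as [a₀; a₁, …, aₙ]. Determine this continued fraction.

Run the Euclidean algorithm, recording each quotient:
⌊22/3⌋ = 7, remainder 1
⌊3/1⌋ = 3, remainder 0

[7; 3]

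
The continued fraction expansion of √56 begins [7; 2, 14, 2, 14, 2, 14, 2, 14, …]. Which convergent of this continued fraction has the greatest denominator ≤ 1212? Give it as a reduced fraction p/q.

List convergents until the denominator exceeds the bound:
a_0 = 7: 7/1  (≤ bound)
a_1 = 2: 15/2  (≤ bound)
a_2 = 14: 217/29  (≤ bound)
a_3 = 2: 449/60  (≤ bound)
a_4 = 14: 6503/869  (≤ bound)
a_5 = 2: 13455/1798  (> 1212, stop)

6503/869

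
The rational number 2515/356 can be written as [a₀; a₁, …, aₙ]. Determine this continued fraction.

[7; 15, 2, 11]

2515 = 7·356 + 23, so a_0 = 7
356 = 15·23 + 11, so a_1 = 15
23 = 2·11 + 1, so a_2 = 2
11 = 11·1 + 0, so a_3 = 11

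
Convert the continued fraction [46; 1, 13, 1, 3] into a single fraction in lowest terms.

Start with 3.
1 + 1/(3/1) = 1 + 1/3 = 4/3
13 + 1/(4/3) = 13 + 3/4 = 55/4
1 + 1/(55/4) = 1 + 4/55 = 59/55
46 + 1/(59/55) = 46 + 55/59 = 2769/59

2769/59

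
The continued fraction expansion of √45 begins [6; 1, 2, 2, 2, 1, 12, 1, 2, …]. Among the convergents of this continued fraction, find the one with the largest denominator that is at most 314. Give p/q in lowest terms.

2046/305

a_0 = 6: 6/1  (≤ bound)
a_1 = 1: 7/1  (≤ bound)
a_2 = 2: 20/3  (≤ bound)
a_3 = 2: 47/7  (≤ bound)
a_4 = 2: 114/17  (≤ bound)
a_5 = 1: 161/24  (≤ bound)
a_6 = 12: 2046/305  (≤ bound)
a_7 = 1: 2207/329  (> 314, stop)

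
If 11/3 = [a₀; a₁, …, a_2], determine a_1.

1

11 = 3·3 + 2, so a_0 = 3
3 = 1·2 + 1, so a_1 = 1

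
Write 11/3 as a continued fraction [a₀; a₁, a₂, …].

⌊11/3⌋ = 3, remainder 2
⌊3/2⌋ = 1, remainder 1
⌊2/1⌋ = 2, remainder 0

[3; 1, 2]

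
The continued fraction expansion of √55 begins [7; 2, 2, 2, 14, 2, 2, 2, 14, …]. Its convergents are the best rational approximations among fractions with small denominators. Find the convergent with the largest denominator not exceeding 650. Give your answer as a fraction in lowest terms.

a_0 = 7: 7/1  (≤ bound)
a_1 = 2: 15/2  (≤ bound)
a_2 = 2: 37/5  (≤ bound)
a_3 = 2: 89/12  (≤ bound)
a_4 = 14: 1283/173  (≤ bound)
a_5 = 2: 2655/358  (≤ bound)
a_6 = 2: 6593/889  (> 650, stop)

2655/358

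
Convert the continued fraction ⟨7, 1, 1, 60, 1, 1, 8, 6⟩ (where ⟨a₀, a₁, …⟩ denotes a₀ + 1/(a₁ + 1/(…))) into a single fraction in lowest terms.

95257/12694

Compute successive convergents:
a_0 = 7: 7/1
a_1 = 1: 8/1
a_2 = 1: 15/2
a_3 = 60: 908/121
a_4 = 1: 923/123
a_5 = 1: 1831/244
a_6 = 8: 15571/2075
a_7 = 6: 95257/12694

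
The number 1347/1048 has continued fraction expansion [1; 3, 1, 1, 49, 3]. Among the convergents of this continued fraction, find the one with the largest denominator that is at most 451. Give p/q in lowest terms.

a_0 = 1: 1/1  (≤ bound)
a_1 = 3: 4/3  (≤ bound)
a_2 = 1: 5/4  (≤ bound)
a_3 = 1: 9/7  (≤ bound)
a_4 = 49: 446/347  (≤ bound)
a_5 = 3: 1347/1048  (> 451, stop)

446/347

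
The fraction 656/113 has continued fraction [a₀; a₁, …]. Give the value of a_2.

656 ÷ 113 → quotient 5, remainder 91
113 ÷ 91 → quotient 1, remainder 22
91 ÷ 22 → quotient 4, remainder 3

4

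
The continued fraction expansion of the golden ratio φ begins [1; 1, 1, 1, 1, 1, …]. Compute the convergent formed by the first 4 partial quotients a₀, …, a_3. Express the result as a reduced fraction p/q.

5/3

Build up convergents one term at a time:
a_0 = 1: 1/1
a_1 = 1: 2/1
a_2 = 1: 3/2
a_3 = 1: 5/3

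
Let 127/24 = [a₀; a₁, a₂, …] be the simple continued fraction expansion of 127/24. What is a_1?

3

Repeatedly divide and take the remainder:
⌊127/24⌋ = 5, remainder 7
⌊24/7⌋ = 3, remainder 3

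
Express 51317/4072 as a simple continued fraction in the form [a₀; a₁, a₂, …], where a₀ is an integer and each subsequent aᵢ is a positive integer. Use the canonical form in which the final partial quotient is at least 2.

⌊51317/4072⌋ = 12, remainder 2453
⌊4072/2453⌋ = 1, remainder 1619
⌊2453/1619⌋ = 1, remainder 834
⌊1619/834⌋ = 1, remainder 785
⌊834/785⌋ = 1, remainder 49
⌊785/49⌋ = 16, remainder 1
⌊49/1⌋ = 49, remainder 0

[12; 1, 1, 1, 1, 16, 49]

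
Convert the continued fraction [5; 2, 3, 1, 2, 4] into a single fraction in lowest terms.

593/109

a_0 = 5: 5/1
a_1 = 2: 11/2
a_2 = 3: 38/7
a_3 = 1: 49/9
a_4 = 2: 136/25
a_5 = 4: 593/109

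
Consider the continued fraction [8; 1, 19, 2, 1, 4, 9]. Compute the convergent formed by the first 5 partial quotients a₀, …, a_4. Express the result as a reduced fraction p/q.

Work from the innermost term outward:
Start with 1.
2 + 1/(1/1) = 2 + 1/1 = 3/1
19 + 1/(3/1) = 19 + 1/3 = 58/3
1 + 1/(58/3) = 1 + 3/58 = 61/58
8 + 1/(61/58) = 8 + 58/61 = 546/61

546/61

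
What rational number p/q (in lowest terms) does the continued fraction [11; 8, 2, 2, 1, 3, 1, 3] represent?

Start with 3.
1 + 1/(3/1) = 1 + 1/3 = 4/3
3 + 1/(4/3) = 3 + 3/4 = 15/4
1 + 1/(15/4) = 1 + 4/15 = 19/15
2 + 1/(19/15) = 2 + 15/19 = 53/19
2 + 1/(53/19) = 2 + 19/53 = 125/53
8 + 1/(125/53) = 8 + 53/125 = 1053/125
11 + 1/(1053/125) = 11 + 125/1053 = 11708/1053

11708/1053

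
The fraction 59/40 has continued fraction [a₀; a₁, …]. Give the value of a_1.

Run the Euclidean algorithm, recording each quotient:
59 ÷ 40 → quotient 1, remainder 19
40 ÷ 19 → quotient 2, remainder 2

2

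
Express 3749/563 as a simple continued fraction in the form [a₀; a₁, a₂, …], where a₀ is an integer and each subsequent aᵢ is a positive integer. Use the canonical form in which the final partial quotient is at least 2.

[6; 1, 1, 1, 13, 1, 3, 3]

⌊3749/563⌋ = 6, remainder 371
⌊563/371⌋ = 1, remainder 192
⌊371/192⌋ = 1, remainder 179
⌊192/179⌋ = 1, remainder 13
⌊179/13⌋ = 13, remainder 10
⌊13/10⌋ = 1, remainder 3
⌊10/3⌋ = 3, remainder 1
⌊3/1⌋ = 3, remainder 0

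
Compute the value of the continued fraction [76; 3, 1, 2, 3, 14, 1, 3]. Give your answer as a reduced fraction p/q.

169854/2227

Starting at the tail and folding back:
Start with 3.
1 + 1/(3/1) = 1 + 1/3 = 4/3
14 + 1/(4/3) = 14 + 3/4 = 59/4
3 + 1/(59/4) = 3 + 4/59 = 181/59
2 + 1/(181/59) = 2 + 59/181 = 421/181
1 + 1/(421/181) = 1 + 181/421 = 602/421
3 + 1/(602/421) = 3 + 421/602 = 2227/602
76 + 1/(2227/602) = 76 + 602/2227 = 169854/2227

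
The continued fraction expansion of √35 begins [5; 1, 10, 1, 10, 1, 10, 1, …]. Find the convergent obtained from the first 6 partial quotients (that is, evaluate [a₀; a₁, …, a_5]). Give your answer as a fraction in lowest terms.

846/143

Collapse the nested fraction from the inside out:
Start with 1.
10 + 1/(1/1) = 10 + 1/1 = 11/1
1 + 1/(11/1) = 1 + 1/11 = 12/11
10 + 1/(12/11) = 10 + 11/12 = 131/12
1 + 1/(131/12) = 1 + 12/131 = 143/131
5 + 1/(143/131) = 5 + 131/143 = 846/143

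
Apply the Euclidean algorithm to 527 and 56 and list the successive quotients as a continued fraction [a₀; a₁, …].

[9; 2, 2, 3, 3]

527 ÷ 56 → quotient 9, remainder 23
56 ÷ 23 → quotient 2, remainder 10
23 ÷ 10 → quotient 2, remainder 3
10 ÷ 3 → quotient 3, remainder 1
3 ÷ 1 → quotient 3, remainder 0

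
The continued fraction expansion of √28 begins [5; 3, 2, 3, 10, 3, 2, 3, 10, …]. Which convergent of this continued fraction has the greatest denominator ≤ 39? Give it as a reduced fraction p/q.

127/24

a_0 = 5: 5/1  (≤ bound)
a_1 = 3: 16/3  (≤ bound)
a_2 = 2: 37/7  (≤ bound)
a_3 = 3: 127/24  (≤ bound)
a_4 = 10: 1307/247  (> 39, stop)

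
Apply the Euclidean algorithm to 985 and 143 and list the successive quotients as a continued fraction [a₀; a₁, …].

Run the Euclidean algorithm, recording each quotient:
⌊985/143⌋ = 6, remainder 127
⌊143/127⌋ = 1, remainder 16
⌊127/16⌋ = 7, remainder 15
⌊16/15⌋ = 1, remainder 1
⌊15/1⌋ = 15, remainder 0

[6; 1, 7, 1, 15]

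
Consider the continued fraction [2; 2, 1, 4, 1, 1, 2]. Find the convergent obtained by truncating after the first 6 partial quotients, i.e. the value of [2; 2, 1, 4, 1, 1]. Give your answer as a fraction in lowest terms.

73/31

Use the convergent recurrence hₖ = aₖ·hₖ₋₁ + hₖ₋₂ (and likewise for the denominators kₖ):
a_0 = 2: 2/1
a_1 = 2: 5/2
a_2 = 1: 7/3
a_3 = 4: 33/14
a_4 = 1: 40/17
a_5 = 1: 73/31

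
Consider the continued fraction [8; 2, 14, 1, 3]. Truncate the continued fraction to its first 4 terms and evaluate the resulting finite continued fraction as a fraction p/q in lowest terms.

263/31

a_0 = 8: 8/1
a_1 = 2: 17/2
a_2 = 14: 246/29
a_3 = 1: 263/31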